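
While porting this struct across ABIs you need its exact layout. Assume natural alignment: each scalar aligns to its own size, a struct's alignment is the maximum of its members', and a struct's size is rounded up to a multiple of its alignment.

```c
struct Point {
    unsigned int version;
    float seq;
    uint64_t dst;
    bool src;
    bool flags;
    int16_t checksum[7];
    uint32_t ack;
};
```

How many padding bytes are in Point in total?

4

0..4  version  (4B, 4-aligned)
4..8  seq  (4B, 4-aligned)
8..16  dst  (8B, 8-aligned)
16..17  src  (1B, 1-aligned)
17..18  flags  (1B, 1-aligned)
18..32  checksum  (14B, 2-aligned)
32..36  ack  (4B, 4-aligned)
36..40  -- tail padding (4B)
sizeof = 40, alignof = 8
data bytes 36, size 40 → padding 4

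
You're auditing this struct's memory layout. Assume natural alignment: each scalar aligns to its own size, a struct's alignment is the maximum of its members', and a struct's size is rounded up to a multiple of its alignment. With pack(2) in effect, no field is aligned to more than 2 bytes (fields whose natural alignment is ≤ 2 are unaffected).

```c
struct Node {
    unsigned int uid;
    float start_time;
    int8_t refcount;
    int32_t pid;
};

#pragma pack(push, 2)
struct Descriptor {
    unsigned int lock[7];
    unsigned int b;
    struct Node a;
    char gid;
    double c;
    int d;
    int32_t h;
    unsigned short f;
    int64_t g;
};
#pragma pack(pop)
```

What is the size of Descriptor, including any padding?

76 bytes

Node: @0: uid [4B, align 4] → 4; @4: start_time [4B, align 4] → 8; @8: refcount [1B, align 1] → 9; +3 pad (align 4); @12: pid [4B, align 4] → 16; size 16, align 4
@0: lock [28B, align 2] → 28
@28: b [4B, align 2] → 32
@32: a [16B, align 2] → 48
@48: gid [1B, align 1] → 49
+1 pad (align 2)
@50: c [8B, align 2] → 58
@58: d [4B, align 2] → 62
@62: h [4B, align 2] → 66
@66: f [2B, align 2] → 68
@68: g [8B, align 2] → 76
size 76, align 2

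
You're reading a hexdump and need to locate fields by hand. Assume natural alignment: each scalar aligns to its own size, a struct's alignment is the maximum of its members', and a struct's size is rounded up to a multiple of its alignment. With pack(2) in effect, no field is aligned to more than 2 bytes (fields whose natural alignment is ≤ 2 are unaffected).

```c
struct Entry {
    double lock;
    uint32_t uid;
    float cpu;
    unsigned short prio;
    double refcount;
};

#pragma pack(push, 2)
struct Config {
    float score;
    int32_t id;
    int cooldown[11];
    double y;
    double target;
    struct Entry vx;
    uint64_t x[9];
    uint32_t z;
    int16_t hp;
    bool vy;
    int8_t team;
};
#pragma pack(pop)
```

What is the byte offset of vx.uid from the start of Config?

Entry: @0: lock [8B, align 8] → 8; @8: uid [4B, align 4] → 12; @12: cpu [4B, align 4] → 16; @16: prio [2B, align 2] → 18; +6 pad (align 8); @24: refcount [8B, align 8] → 32; size 32, align 8
@0: score [4B, align 2] → 4
@4: id [4B, align 2] → 8
@8: cooldown [44B, align 2] → 52
@52: y [8B, align 2] → 60
@60: target [8B, align 2] → 68
@68: vx [32B, align 2] → 100
within Entry: uid at 8
68 + 8 = 76

76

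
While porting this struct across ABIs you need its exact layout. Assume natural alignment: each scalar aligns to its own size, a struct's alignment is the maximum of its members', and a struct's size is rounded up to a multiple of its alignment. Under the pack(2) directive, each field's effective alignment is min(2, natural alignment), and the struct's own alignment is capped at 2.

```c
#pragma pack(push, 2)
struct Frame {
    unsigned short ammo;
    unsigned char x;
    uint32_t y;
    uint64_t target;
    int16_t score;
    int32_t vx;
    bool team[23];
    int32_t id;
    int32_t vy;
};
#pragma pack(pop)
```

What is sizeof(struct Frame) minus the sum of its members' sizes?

2

ammo at 0 (size 2, align 2) → ends 2
x at 2 (size 1, align 1) → ends 3
pad 1 to align 2 for y
y at 4 (size 4, align 2) → ends 8
target at 8 (size 8, align 2) → ends 16
score at 16 (size 2, align 2) → ends 18
vx at 18 (size 4, align 2) → ends 22
team at 22 (size 23, align 1) → ends 45
pad 1 to align 2 for id
id at 46 (size 4, align 2) → ends 50
vy at 50 (size 4, align 2) → ends 54
total 54 bytes, alignment 2
data bytes 52, size 54 → padding 2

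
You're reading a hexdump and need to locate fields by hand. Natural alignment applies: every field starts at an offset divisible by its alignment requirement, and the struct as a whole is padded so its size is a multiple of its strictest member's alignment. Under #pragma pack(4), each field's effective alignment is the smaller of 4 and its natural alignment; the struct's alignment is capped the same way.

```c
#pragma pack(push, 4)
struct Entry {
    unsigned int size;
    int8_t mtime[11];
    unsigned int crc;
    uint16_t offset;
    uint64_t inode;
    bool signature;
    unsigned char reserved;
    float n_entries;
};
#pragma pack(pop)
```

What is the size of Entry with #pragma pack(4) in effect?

40

@0: size [4B, align 4] → 4
@4: mtime [11B, align 1] → 15
+1 pad (align 4)
@16: crc [4B, align 4] → 20
@20: offset [2B, align 2] → 22
+2 pad (align 4)
@24: inode [8B, align 4] → 32
@32: signature [1B, align 1] → 33
@33: reserved [1B, align 1] → 34
+2 pad (align 4)
@36: n_entries [4B, align 4] → 40
size 40, align 4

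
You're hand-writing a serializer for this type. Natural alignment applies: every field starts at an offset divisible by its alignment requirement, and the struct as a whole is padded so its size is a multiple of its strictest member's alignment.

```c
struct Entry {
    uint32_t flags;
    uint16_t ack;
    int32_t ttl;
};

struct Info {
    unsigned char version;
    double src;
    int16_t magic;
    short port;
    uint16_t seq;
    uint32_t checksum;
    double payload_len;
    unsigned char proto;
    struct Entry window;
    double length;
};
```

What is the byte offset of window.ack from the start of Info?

Entry: 0..4  flags  (4B, 4-aligned); 4..6  ack  (2B, 2-aligned); 6..8  -- padding (2B); 8..12  ttl  (4B, 4-aligned); sizeof = 12, alignof = 4
0..1  version  (1B, 1-aligned)
1..8  -- padding (7B)
8..16  src  (8B, 8-aligned)
16..18  magic  (2B, 2-aligned)
18..20  port  (2B, 2-aligned)
20..22  seq  (2B, 2-aligned)
22..24  -- padding (2B)
24..28  checksum  (4B, 4-aligned)
28..32  -- padding (4B)
32..40  payload_len  (8B, 8-aligned)
40..41  proto  (1B, 1-aligned)
41..44  -- padding (3B)
44..56  window  (12B, 4-aligned)
within Entry: ack at 4
44 + 4 = 48

48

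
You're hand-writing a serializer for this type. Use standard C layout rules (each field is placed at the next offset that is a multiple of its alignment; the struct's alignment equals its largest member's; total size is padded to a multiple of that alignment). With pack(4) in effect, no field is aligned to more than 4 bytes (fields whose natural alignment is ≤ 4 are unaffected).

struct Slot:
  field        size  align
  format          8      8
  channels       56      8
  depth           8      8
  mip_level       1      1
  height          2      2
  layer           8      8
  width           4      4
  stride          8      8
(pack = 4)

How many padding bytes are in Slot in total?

1

@0: format [8B, align 4] → 8
@8: channels [56B, align 4] → 64
@64: depth [8B, align 4] → 72
@72: mip_level [1B, align 1] → 73
+1 pad (align 2)
@74: height [2B, align 2] → 76
@76: layer [8B, align 4] → 84
@84: width [4B, align 4] → 88
@88: stride [8B, align 4] → 96
size 96, align 4
data bytes 95, size 96 → padding 1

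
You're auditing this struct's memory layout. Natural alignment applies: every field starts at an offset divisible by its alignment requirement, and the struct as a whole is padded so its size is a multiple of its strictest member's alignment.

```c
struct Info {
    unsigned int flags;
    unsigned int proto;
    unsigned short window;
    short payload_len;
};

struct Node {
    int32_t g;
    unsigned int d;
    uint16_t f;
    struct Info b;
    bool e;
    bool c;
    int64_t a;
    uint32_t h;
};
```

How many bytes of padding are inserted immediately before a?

6

Info: @0: flags [4B, align 4] → 4; @4: proto [4B, align 4] → 8; @8: window [2B, align 2] → 10; @10: payload_len [2B, align 2] → 12; size 12, align 4
@0: g [4B, align 4] → 4
@4: d [4B, align 4] → 8
@8: f [2B, align 2] → 10
+2 pad (align 4)
@12: b [12B, align 4] → 24
@24: e [1B, align 1] → 25
@25: c [1B, align 1] → 26
+6 pad (align 8)
@32: a [8B, align 8] → 40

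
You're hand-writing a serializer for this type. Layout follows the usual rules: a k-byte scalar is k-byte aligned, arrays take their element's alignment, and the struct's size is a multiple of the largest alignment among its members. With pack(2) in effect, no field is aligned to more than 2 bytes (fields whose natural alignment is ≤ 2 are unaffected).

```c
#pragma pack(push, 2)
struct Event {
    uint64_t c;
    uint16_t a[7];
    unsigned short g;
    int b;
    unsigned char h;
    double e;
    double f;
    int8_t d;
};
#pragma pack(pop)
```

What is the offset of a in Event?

c at 0 (size 8, align 2) → ends 8
a at 8 (size 14, align 2) → ends 22

8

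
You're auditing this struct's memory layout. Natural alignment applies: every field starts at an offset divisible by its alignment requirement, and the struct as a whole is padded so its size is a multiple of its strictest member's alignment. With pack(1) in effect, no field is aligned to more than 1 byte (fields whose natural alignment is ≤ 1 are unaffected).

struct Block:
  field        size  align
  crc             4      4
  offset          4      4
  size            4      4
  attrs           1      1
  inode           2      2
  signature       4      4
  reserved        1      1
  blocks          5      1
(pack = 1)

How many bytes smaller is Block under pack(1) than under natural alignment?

natural layout:
  crc at 0 (size 4, align 4) → ends 4
  offset at 4 (size 4, align 4) → ends 8
  size at 8 (size 4, align 4) → ends 12
  attrs at 12 (size 1, align 1) → ends 13
  pad 1 to align 2 for inode
  inode at 14 (size 2, align 2) → ends 16
  signature at 16 (size 4, align 4) → ends 20
  reserved at 20 (size 1, align 1) → ends 21
  blocks at 21 (size 5, align 1) → ends 26
  tail pad 2 to reach multiple of 4
  total 28 bytes, alignment 4
packed(1) layout:
  crc at 0 (size 4, align 1) → ends 4
  offset at 4 (size 4, align 1) → ends 8
  size at 8 (size 4, align 1) → ends 12
  attrs at 12 (size 1, align 1) → ends 13
  inode at 13 (size 2, align 1) → ends 15
  signature at 15 (size 4, align 1) → ends 19
  reserved at 19 (size 1, align 1) → ends 20
  blocks at 20 (size 5, align 1) → ends 25
  total 25 bytes, alignment 1
28 − 25 = 3

3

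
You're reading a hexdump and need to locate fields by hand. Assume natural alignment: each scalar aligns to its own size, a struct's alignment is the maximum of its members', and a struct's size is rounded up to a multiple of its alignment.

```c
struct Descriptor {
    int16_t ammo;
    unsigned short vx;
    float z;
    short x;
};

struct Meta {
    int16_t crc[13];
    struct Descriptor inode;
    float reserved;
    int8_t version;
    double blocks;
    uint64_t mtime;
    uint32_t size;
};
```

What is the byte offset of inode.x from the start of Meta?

36

Descriptor: @0: ammo [2B, align 2] → 2; @2: vx [2B, align 2] → 4; @4: z [4B, align 4] → 8; @8: x [2B, align 2] → 10; +2 tail pad (align 4); size 12, align 4
@0: crc [26B, align 2] → 26
+2 pad (align 4)
@28: inode [12B, align 4] → 40
within Descriptor: x at 8
28 + 8 = 36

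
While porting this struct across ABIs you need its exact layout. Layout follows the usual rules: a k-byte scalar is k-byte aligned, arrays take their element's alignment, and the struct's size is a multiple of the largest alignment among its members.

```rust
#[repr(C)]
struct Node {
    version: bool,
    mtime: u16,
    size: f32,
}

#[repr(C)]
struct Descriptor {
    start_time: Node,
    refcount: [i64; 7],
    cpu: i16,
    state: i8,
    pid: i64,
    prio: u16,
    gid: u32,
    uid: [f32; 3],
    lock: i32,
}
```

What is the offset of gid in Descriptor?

Node: 0..1  version  (1B, 1-aligned); 1..2  -- padding (1B); 2..4  mtime  (2B, 2-aligned); 4..8  size  (4B, 4-aligned); sizeof = 8, alignof = 4
0..8  start_time  (8B, 4-aligned)
8..64  refcount  (56B, 8-aligned)
64..66  cpu  (2B, 2-aligned)
66..67  state  (1B, 1-aligned)
67..72  -- padding (5B)
72..80  pid  (8B, 8-aligned)
80..82  prio  (2B, 2-aligned)
82..84  -- padding (2B)
84..88  gid  (4B, 4-aligned)

84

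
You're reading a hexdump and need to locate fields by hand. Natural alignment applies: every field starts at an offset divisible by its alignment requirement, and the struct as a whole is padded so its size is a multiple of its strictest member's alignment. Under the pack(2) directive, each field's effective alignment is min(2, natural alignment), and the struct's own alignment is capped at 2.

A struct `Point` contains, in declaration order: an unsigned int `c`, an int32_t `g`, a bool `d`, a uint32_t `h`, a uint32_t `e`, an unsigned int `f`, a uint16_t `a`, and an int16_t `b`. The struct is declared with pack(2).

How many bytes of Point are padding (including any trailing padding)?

c at 0 (size 4, align 2) → ends 4
g at 4 (size 4, align 2) → ends 8
d at 8 (size 1, align 1) → ends 9
pad 1 to align 2 for h
h at 10 (size 4, align 2) → ends 14
e at 14 (size 4, align 2) → ends 18
f at 18 (size 4, align 2) → ends 22
a at 22 (size 2, align 2) → ends 24
b at 24 (size 2, align 2) → ends 26
total 26 bytes, alignment 2
data bytes 25, size 26 → padding 1

1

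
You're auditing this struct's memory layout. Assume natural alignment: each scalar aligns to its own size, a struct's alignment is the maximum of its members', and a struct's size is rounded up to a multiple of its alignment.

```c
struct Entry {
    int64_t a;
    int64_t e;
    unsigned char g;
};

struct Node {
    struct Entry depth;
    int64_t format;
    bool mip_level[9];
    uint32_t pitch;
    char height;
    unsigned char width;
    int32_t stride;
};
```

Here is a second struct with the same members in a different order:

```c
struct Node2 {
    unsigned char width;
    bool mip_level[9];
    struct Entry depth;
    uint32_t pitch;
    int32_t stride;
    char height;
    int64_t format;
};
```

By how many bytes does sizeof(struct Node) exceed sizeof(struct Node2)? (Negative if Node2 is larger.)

Entry: 0..8  a  (8B, 8-aligned); 8..16  e  (8B, 8-aligned); 16..17  g  (1B, 1-aligned); 17..24  -- tail padding (7B); sizeof = 24, alignof = 8
0..24  depth  (24B, 8-aligned)
24..32  format  (8B, 8-aligned)
32..41  mip_level  (9B, 1-aligned)
41..44  -- padding (3B)
44..48  pitch  (4B, 4-aligned)
48..49  height  (1B, 1-aligned)
49..50  width  (1B, 1-aligned)
50..52  -- padding (2B)
52..56  stride  (4B, 4-aligned)
sizeof = 56, alignof = 8
— Node2 —
0..1  width  (1B, 1-aligned)
1..10  mip_level  (9B, 1-aligned)
10..16  -- padding (6B)
16..40  depth  (24B, 8-aligned)
40..44  pitch  (4B, 4-aligned)
44..48  stride  (4B, 4-aligned)
48..49  height  (1B, 1-aligned)
49..56  -- padding (7B)
56..64  format  (8B, 8-aligned)
sizeof = 64, alignof = 8
56 − 64 = -8

-8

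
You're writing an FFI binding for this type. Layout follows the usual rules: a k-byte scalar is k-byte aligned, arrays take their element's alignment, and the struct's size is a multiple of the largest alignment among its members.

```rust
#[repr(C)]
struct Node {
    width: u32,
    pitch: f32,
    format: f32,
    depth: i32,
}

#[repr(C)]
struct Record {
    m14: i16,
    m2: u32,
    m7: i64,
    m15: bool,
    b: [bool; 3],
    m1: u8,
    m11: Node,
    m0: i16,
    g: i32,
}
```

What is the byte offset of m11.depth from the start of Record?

36

Node: @0: width [4B, align 4] → 4; @4: pitch [4B, align 4] → 8; @8: format [4B, align 4] → 12; @12: depth [4B, align 4] → 16; size 16, align 4
@0: m14 [2B, align 2] → 2
+2 pad (align 4)
@4: m2 [4B, align 4] → 8
@8: m7 [8B, align 8] → 16
@16: m15 [1B, align 1] → 17
@17: b [3B, align 1] → 20
@20: m1 [1B, align 1] → 21
+3 pad (align 4)
@24: m11 [16B, align 4] → 40
within Node: depth at 12
24 + 12 = 36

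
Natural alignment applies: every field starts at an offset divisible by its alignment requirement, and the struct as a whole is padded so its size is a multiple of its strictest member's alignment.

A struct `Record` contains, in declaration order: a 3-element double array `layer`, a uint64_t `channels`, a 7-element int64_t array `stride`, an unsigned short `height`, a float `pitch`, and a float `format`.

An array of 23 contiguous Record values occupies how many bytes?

0..24  layer  (24B, 8-aligned)
24..32  channels  (8B, 8-aligned)
32..88  stride  (56B, 8-aligned)
88..90  height  (2B, 2-aligned)
90..92  -- padding (2B)
92..96  pitch  (4B, 4-aligned)
96..100  format  (4B, 4-aligned)
100..104  -- tail padding (4B)
sizeof = 104, alignof = 8
array of 23: 23 × 104 = 2392

2392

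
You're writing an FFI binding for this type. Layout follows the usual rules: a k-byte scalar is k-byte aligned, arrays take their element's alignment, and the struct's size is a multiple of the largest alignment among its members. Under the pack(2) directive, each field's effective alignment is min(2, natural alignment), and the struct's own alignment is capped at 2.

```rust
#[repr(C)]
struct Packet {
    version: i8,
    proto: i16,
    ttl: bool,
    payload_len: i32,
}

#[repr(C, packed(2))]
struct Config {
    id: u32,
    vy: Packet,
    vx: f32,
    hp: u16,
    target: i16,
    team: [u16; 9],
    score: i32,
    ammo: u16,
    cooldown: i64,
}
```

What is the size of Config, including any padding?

56 bytes

Packet: 0..1  version  (1B, 1-aligned); 1..2  -- padding (1B); 2..4  proto  (2B, 2-aligned); 4..5  ttl  (1B, 1-aligned); 5..8  -- padding (3B); 8..12  payload_len  (4B, 4-aligned); sizeof = 12, alignof = 4
0..4  id  (4B, 2-aligned)
4..16  vy  (12B, 2-aligned)
16..20  vx  (4B, 2-aligned)
20..22  hp  (2B, 2-aligned)
22..24  target  (2B, 2-aligned)
24..42  team  (18B, 2-aligned)
42..46  score  (4B, 2-aligned)
46..48  ammo  (2B, 2-aligned)
48..56  cooldown  (8B, 2-aligned)
sizeof = 56, alignof = 2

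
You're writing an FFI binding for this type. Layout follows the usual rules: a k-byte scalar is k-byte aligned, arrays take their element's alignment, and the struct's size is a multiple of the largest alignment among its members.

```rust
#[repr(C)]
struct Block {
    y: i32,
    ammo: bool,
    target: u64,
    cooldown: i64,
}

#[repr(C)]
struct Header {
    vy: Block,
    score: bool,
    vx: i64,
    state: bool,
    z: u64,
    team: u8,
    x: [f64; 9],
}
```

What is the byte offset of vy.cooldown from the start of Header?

16

Block: 0..4  y  (4B, 4-aligned); 4..5  ammo  (1B, 1-aligned); 5..8  -- padding (3B); 8..16  target  (8B, 8-aligned); 16..24  cooldown  (8B, 8-aligned); sizeof = 24, alignof = 8
0..24  vy  (24B, 8-aligned)
within Block: cooldown at 16
0 + 16 = 16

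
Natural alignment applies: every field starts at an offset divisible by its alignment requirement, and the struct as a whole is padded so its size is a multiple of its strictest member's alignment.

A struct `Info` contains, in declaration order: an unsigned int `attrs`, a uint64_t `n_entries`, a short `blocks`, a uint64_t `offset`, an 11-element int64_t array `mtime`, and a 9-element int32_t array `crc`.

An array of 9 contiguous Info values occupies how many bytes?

@0: attrs [4B, align 4] → 4
+4 pad (align 8)
@8: n_entries [8B, align 8] → 16
@16: blocks [2B, align 2] → 18
+6 pad (align 8)
@24: offset [8B, align 8] → 32
@32: mtime [88B, align 8] → 120
@120: crc [36B, align 4] → 156
+4 tail pad (align 8)
size 160, align 8
array of 9: 9 × 160 = 1440

1440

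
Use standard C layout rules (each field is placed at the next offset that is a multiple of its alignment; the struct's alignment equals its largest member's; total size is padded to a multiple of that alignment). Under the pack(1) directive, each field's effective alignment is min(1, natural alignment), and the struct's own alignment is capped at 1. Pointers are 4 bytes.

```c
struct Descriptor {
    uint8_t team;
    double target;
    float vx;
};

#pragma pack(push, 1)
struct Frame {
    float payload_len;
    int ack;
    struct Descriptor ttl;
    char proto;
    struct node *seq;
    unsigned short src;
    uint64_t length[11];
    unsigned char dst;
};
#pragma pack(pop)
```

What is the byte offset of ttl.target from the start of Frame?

Descriptor: team at 0 (size 1, align 1) → ends 1; pad 7 to align 8 for target; target at 8 (size 8, align 8) → ends 16; vx at 16 (size 4, align 4) → ends 20; tail pad 4 to reach multiple of 8; total 24 bytes, alignment 8
payload_len at 0 (size 4, align 1) → ends 4
ack at 4 (size 4, align 1) → ends 8
ttl at 8 (size 24, align 1) → ends 32
within Descriptor: target at 8
8 + 8 = 16

16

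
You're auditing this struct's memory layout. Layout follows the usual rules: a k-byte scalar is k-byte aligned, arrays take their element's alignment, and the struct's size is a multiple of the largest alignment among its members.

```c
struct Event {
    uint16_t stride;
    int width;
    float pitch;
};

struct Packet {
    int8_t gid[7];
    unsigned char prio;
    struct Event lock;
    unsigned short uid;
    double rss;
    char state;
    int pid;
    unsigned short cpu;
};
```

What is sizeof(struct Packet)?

48 bytes

Event: @0: stride [2B, align 2] → 2; +2 pad (align 4); @4: width [4B, align 4] → 8; @8: pitch [4B, align 4] → 12; size 12, align 4
@0: gid [7B, align 1] → 7
@7: prio [1B, align 1] → 8
@8: lock [12B, align 4] → 20
@20: uid [2B, align 2] → 22
+2 pad (align 8)
@24: rss [8B, align 8] → 32
@32: state [1B, align 1] → 33
+3 pad (align 4)
@36: pid [4B, align 4] → 40
@40: cpu [2B, align 2] → 42
+6 tail pad (align 8)
size 48, align 8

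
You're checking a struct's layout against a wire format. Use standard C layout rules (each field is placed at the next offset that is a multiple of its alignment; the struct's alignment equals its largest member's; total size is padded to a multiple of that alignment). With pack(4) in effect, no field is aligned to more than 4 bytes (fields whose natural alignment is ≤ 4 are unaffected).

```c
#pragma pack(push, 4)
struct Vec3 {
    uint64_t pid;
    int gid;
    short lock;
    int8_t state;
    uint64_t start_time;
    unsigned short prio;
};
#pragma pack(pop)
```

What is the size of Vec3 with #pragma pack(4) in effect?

28

0..8  pid  (8B, 4-aligned)
8..12  gid  (4B, 4-aligned)
12..14  lock  (2B, 2-aligned)
14..15  state  (1B, 1-aligned)
15..16  -- padding (1B)
16..24  start_time  (8B, 4-aligned)
24..26  prio  (2B, 2-aligned)
26..28  -- tail padding (2B)
sizeof = 28, alignof = 4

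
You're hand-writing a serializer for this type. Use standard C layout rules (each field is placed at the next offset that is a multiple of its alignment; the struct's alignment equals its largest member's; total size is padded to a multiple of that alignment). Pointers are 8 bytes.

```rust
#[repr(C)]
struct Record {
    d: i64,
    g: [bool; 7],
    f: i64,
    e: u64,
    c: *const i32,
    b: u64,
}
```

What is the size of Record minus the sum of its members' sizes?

1

@0: d [8B, align 8] → 8
@8: g [7B, align 1] → 15
+1 pad (align 8)
@16: f [8B, align 8] → 24
@24: e [8B, align 8] → 32
@32: c [8B, align 8] → 40
@40: b [8B, align 8] → 48
size 48, align 8
data bytes 47, size 48 → padding 1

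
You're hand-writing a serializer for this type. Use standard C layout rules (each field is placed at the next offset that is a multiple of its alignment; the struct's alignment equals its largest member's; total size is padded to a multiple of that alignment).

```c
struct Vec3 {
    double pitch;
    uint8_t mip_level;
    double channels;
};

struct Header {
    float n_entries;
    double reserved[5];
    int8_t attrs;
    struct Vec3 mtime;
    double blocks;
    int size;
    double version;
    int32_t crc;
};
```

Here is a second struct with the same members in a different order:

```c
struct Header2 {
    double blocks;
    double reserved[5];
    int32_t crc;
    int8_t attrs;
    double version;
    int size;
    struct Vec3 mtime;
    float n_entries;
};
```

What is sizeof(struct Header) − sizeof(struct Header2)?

8

Vec3: @0: pitch [8B, align 8] → 8; @8: mip_level [1B, align 1] → 9; +7 pad (align 8); @16: channels [8B, align 8] → 24; size 24, align 8
@0: n_entries [4B, align 4] → 4
+4 pad (align 8)
@8: reserved [40B, align 8] → 48
@48: attrs [1B, align 1] → 49
+7 pad (align 8)
@56: mtime [24B, align 8] → 80
@80: blocks [8B, align 8] → 88
@88: size [4B, align 4] → 92
+4 pad (align 8)
@96: version [8B, align 8] → 104
@104: crc [4B, align 4] → 108
+4 tail pad (align 8)
size 112, align 8
— Header2 —
@0: blocks [8B, align 8] → 8
@8: reserved [40B, align 8] → 48
@48: crc [4B, align 4] → 52
@52: attrs [1B, align 1] → 53
+3 pad (align 8)
@56: version [8B, align 8] → 64
@64: size [4B, align 4] → 68
+4 pad (align 8)
@72: mtime [24B, align 8] → 96
@96: n_entries [4B, align 4] → 100
+4 tail pad (align 8)
size 104, align 8
112 − 104 = 8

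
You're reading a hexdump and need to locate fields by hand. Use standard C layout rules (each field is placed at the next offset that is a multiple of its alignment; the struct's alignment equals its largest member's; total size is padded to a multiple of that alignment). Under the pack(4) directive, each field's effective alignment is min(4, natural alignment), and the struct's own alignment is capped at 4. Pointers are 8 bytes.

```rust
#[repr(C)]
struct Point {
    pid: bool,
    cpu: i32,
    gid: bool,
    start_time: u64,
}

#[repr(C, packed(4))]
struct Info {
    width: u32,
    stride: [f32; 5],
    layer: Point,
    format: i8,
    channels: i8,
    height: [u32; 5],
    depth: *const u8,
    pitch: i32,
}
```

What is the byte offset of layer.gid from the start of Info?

Point: @0: pid [1B, align 1] → 1; +3 pad (align 4); @4: cpu [4B, align 4] → 8; @8: gid [1B, align 1] → 9; +7 pad (align 8); @16: start_time [8B, align 8] → 24; size 24, align 8
@0: width [4B, align 4] → 4
@4: stride [20B, align 4] → 24
@24: layer [24B, align 4] → 48
within Point: gid at 8
24 + 8 = 32

32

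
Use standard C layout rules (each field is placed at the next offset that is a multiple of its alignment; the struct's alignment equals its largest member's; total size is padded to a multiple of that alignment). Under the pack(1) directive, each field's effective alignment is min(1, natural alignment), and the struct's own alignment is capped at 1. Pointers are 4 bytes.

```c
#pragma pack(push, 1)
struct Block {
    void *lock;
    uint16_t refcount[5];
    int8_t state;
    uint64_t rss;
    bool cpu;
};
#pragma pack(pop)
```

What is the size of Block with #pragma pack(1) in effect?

24

@0: lock [4B, align 1] → 4
@4: refcount [10B, align 1] → 14
@14: state [1B, align 1] → 15
@15: rss [8B, align 1] → 23
@23: cpu [1B, align 1] → 24
size 24, align 1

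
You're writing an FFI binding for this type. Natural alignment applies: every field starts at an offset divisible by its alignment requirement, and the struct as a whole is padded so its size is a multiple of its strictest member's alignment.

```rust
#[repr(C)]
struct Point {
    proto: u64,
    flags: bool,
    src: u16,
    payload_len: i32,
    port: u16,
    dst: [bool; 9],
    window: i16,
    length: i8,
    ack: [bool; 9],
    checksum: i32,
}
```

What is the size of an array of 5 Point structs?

@0: proto [8B, align 8] → 8
@8: flags [1B, align 1] → 9
+1 pad (align 2)
@10: src [2B, align 2] → 12
@12: payload_len [4B, align 4] → 16
@16: port [2B, align 2] → 18
@18: dst [9B, align 1] → 27
+1 pad (align 2)
@28: window [2B, align 2] → 30
@30: length [1B, align 1] → 31
@31: ack [9B, align 1] → 40
@40: checksum [4B, align 4] → 44
+4 tail pad (align 8)
size 48, align 8
array of 5: 5 × 48 = 240

240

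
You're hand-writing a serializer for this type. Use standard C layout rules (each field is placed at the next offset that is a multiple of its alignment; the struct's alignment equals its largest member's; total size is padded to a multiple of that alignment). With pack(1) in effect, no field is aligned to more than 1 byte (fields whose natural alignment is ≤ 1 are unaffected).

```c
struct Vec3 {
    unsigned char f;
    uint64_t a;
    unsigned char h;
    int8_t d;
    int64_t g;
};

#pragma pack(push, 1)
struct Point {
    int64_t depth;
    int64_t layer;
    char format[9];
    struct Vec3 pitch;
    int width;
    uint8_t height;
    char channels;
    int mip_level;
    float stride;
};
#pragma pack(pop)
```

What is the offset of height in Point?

Vec3: f at 0 (size 1, align 1) → ends 1; pad 7 to align 8 for a; a at 8 (size 8, align 8) → ends 16; h at 16 (size 1, align 1) → ends 17; d at 17 (size 1, align 1) → ends 18; pad 6 to align 8 for g; g at 24 (size 8, align 8) → ends 32; total 32 bytes, alignment 8
depth at 0 (size 8, align 1) → ends 8
layer at 8 (size 8, align 1) → ends 16
format at 16 (size 9, align 1) → ends 25
pitch at 25 (size 32, align 1) → ends 57
width at 57 (size 4, align 1) → ends 61
height at 61 (size 1, align 1) → ends 62

61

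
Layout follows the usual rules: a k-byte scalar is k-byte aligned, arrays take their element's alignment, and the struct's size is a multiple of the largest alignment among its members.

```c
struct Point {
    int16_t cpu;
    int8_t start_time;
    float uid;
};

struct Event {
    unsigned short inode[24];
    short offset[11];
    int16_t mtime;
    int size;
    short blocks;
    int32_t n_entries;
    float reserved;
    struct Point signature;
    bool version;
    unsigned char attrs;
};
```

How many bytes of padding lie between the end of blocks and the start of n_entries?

Point: cpu at 0 (size 2, align 2) → ends 2; start_time at 2 (size 1, align 1) → ends 3; pad 1 to align 4 for uid; uid at 4 (size 4, align 4) → ends 8; total 8 bytes, alignment 4
inode at 0 (size 48, align 2) → ends 48
offset at 48 (size 22, align 2) → ends 70
mtime at 70 (size 2, align 2) → ends 72
size at 72 (size 4, align 4) → ends 76
blocks at 76 (size 2, align 2) → ends 78
pad 2 to align 4 for n_entries
n_entries at 80 (size 4, align 4) → ends 84

2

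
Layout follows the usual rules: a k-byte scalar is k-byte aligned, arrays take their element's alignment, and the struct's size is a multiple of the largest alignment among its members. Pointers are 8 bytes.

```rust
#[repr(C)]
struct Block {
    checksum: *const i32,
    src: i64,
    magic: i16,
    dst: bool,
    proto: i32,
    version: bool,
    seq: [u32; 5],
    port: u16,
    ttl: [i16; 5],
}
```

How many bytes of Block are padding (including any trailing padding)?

@0: checksum [8B, align 8] → 8
@8: src [8B, align 8] → 16
@16: magic [2B, align 2] → 18
@18: dst [1B, align 1] → 19
+1 pad (align 4)
@20: proto [4B, align 4] → 24
@24: version [1B, align 1] → 25
+3 pad (align 4)
@28: seq [20B, align 4] → 48
@48: port [2B, align 2] → 50
@50: ttl [10B, align 2] → 60
+4 tail pad (align 8)
size 64, align 8
data bytes 56, size 64 → padding 8

8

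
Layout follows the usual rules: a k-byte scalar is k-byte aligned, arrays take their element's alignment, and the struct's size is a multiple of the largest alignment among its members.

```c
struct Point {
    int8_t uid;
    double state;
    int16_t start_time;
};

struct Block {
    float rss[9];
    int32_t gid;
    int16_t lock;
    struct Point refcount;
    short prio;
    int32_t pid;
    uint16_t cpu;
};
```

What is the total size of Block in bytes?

Point: uid at 0 (size 1, align 1) → ends 1; pad 7 to align 8 for state; state at 8 (size 8, align 8) → ends 16; start_time at 16 (size 2, align 2) → ends 18; tail pad 6 to reach multiple of 8; total 24 bytes, alignment 8
rss at 0 (size 36, align 4) → ends 36
gid at 36 (size 4, align 4) → ends 40
lock at 40 (size 2, align 2) → ends 42
pad 6 to align 8 for refcount
refcount at 48 (size 24, align 8) → ends 72
prio at 72 (size 2, align 2) → ends 74
pad 2 to align 4 for pid
pid at 76 (size 4, align 4) → ends 80
cpu at 80 (size 2, align 2) → ends 82
tail pad 6 to reach multiple of 8
total 88 bytes, alignment 8

88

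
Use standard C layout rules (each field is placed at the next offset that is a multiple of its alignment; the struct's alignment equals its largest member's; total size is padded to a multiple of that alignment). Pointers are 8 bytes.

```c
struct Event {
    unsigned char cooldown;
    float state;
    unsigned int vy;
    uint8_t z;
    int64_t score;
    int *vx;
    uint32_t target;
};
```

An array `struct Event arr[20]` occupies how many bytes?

800

@0: cooldown [1B, align 1] → 1
+3 pad (align 4)
@4: state [4B, align 4] → 8
@8: vy [4B, align 4] → 12
@12: z [1B, align 1] → 13
+3 pad (align 8)
@16: score [8B, align 8] → 24
@24: vx [8B, align 8] → 32
@32: target [4B, align 4] → 36
+4 tail pad (align 8)
size 40, align 8
array of 20: 20 × 40 = 800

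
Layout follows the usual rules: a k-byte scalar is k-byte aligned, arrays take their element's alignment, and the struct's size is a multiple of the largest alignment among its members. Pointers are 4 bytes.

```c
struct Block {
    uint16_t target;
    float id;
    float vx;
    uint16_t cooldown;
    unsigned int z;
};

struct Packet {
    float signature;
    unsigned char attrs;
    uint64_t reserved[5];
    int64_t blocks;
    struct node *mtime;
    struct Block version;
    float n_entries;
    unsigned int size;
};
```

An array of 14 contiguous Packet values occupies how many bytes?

1232

Block: @0: target [2B, align 2] → 2; +2 pad (align 4); @4: id [4B, align 4] → 8; @8: vx [4B, align 4] → 12; @12: cooldown [2B, align 2] → 14; +2 pad (align 4); @16: z [4B, align 4] → 20; size 20, align 4
@0: signature [4B, align 4] → 4
@4: attrs [1B, align 1] → 5
+3 pad (align 8)
@8: reserved [40B, align 8] → 48
@48: blocks [8B, align 8] → 56
@56: mtime [4B, align 4] → 60
@60: version [20B, align 4] → 80
@80: n_entries [4B, align 4] → 84
@84: size [4B, align 4] → 88
size 88, align 8
array of 14: 14 × 88 = 1232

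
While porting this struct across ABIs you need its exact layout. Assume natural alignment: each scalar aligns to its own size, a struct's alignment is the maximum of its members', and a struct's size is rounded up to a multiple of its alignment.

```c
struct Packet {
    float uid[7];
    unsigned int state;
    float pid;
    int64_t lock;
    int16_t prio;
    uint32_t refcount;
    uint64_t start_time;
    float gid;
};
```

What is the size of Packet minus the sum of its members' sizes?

10

uid at 0 (size 28, align 4) → ends 28
state at 28 (size 4, align 4) → ends 32
pid at 32 (size 4, align 4) → ends 36
pad 4 to align 8 for lock
lock at 40 (size 8, align 8) → ends 48
prio at 48 (size 2, align 2) → ends 50
pad 2 to align 4 for refcount
refcount at 52 (size 4, align 4) → ends 56
start_time at 56 (size 8, align 8) → ends 64
gid at 64 (size 4, align 4) → ends 68
tail pad 4 to reach multiple of 8
total 72 bytes, alignment 8
data bytes 62, size 72 → padding 10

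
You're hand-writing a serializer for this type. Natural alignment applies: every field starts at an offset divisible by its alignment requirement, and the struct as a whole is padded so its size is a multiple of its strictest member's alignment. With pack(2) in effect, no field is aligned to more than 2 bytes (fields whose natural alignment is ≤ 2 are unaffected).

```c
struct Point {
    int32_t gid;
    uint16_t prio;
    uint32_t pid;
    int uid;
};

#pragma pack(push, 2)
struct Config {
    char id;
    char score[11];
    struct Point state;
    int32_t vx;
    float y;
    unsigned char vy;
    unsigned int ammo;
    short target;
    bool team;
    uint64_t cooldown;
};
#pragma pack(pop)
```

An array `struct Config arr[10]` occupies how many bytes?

Point: 0..4  gid  (4B, 4-aligned); 4..6  prio  (2B, 2-aligned); 6..8  -- padding (2B); 8..12  pid  (4B, 4-aligned); 12..16  uid  (4B, 4-aligned); sizeof = 16, alignof = 4
0..1  id  (1B, 1-aligned)
1..12  score  (11B, 1-aligned)
12..28  state  (16B, 2-aligned)
28..32  vx  (4B, 2-aligned)
32..36  y  (4B, 2-aligned)
36..37  vy  (1B, 1-aligned)
37..38  -- padding (1B)
38..42  ammo  (4B, 2-aligned)
42..44  target  (2B, 2-aligned)
44..45  team  (1B, 1-aligned)
45..46  -- padding (1B)
46..54  cooldown  (8B, 2-aligned)
sizeof = 54, alignof = 2
array of 10: 10 × 54 = 540

540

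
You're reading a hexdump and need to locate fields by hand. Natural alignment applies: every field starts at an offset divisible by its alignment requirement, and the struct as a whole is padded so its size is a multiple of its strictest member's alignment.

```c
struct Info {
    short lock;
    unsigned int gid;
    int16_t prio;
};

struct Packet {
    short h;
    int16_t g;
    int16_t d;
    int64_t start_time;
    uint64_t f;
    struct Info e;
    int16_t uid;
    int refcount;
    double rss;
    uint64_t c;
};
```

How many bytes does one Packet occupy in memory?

Info: @0: lock [2B, align 2] → 2; +2 pad (align 4); @4: gid [4B, align 4] → 8; @8: prio [2B, align 2] → 10; +2 tail pad (align 4); size 12, align 4
@0: h [2B, align 2] → 2
@2: g [2B, align 2] → 4
@4: d [2B, align 2] → 6
+2 pad (align 8)
@8: start_time [8B, align 8] → 16
@16: f [8B, align 8] → 24
@24: e [12B, align 4] → 36
@36: uid [2B, align 2] → 38
+2 pad (align 4)
@40: refcount [4B, align 4] → 44
+4 pad (align 8)
@48: rss [8B, align 8] → 56
@56: c [8B, align 8] → 64
size 64, align 8

64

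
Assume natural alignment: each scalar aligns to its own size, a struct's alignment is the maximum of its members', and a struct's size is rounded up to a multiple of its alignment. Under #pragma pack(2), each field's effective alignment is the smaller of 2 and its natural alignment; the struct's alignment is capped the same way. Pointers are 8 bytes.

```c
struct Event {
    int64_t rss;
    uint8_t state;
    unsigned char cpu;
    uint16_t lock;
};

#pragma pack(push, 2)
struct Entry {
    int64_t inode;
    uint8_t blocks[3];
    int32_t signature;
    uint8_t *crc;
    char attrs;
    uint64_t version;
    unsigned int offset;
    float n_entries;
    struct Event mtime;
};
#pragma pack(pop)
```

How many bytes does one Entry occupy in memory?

58

Event: rss at 0 (size 8, align 8) → ends 8; state at 8 (size 1, align 1) → ends 9; cpu at 9 (size 1, align 1) → ends 10; lock at 10 (size 2, align 2) → ends 12; tail pad 4 to reach multiple of 8; total 16 bytes, alignment 8
inode at 0 (size 8, align 2) → ends 8
blocks at 8 (size 3, align 1) → ends 11
pad 1 to align 2 for signature
signature at 12 (size 4, align 2) → ends 16
crc at 16 (size 8, align 2) → ends 24
attrs at 24 (size 1, align 1) → ends 25
pad 1 to align 2 for version
version at 26 (size 8, align 2) → ends 34
offset at 34 (size 4, align 2) → ends 38
n_entries at 38 (size 4, align 2) → ends 42
mtime at 42 (size 16, align 2) → ends 58
total 58 bytes, alignment 2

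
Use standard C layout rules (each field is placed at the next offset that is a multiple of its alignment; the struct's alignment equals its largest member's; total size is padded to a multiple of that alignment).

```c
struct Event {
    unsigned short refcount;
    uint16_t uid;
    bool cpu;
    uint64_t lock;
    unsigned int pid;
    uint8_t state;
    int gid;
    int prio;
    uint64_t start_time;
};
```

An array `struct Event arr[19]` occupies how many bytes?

760

refcount at 0 (size 2, align 2) → ends 2
uid at 2 (size 2, align 2) → ends 4
cpu at 4 (size 1, align 1) → ends 5
pad 3 to align 8 for lock
lock at 8 (size 8, align 8) → ends 16
pid at 16 (size 4, align 4) → ends 20
state at 20 (size 1, align 1) → ends 21
pad 3 to align 4 for gid
gid at 24 (size 4, align 4) → ends 28
prio at 28 (size 4, align 4) → ends 32
start_time at 32 (size 8, align 8) → ends 40
total 40 bytes, alignment 8
array of 19: 19 × 40 = 760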